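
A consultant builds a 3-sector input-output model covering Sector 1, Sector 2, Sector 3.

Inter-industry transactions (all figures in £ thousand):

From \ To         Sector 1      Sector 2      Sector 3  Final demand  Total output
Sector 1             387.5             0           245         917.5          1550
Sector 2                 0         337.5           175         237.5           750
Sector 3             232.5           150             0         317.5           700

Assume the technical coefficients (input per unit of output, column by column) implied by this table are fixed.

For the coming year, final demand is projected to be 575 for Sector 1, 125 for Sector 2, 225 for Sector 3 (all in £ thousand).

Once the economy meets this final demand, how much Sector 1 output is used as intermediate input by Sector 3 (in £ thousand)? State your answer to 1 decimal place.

z_13 = 160.8

Technical coefficients a_ij = z_ij / X_j:
  a_11 = 387.5/1550 = 0.25, a_21 = 0/1550 = 0.00, a_31 = 232.5/1550 = 0.15
  a_12 = 0/750 = 0.00, a_22 = 337.5/750 = 0.45, a_32 = 150/750 = 0.20
  a_13 = 245/700 = 0.35, a_23 = 175/700 = 0.25, a_33 = 0/700 = 0.00
I − A =
  [   0.75     0.00    -0.35]
  [   0.00     0.55    -0.25]
  [  -0.15    -0.20     1.00]
Cofactors of I−A, C_ij = (−1)^(i+j)·(minor ij) (rows/columns in the sector order above):
  C_11 = (0.55)(1.00) − (-0.25)(-0.20) = 0.5000
  C_12 = −[(0.00)(1.00) − (-0.25)(-0.15)] = 0.0375
  C_13 = (0.00)(-0.20) − (0.55)(-0.15) = 0.0825
  C_21 = −[(0.00)(1.00) − (-0.35)(-0.20)] = 0.0700
  C_22 = (0.75)(1.00) − (-0.35)(-0.15) = 0.6975
  C_23 = −[(0.75)(-0.20) − (0.00)(-0.15)] = 0.1500
  C_31 = (0.00)(-0.25) − (-0.35)(0.55) = 0.1925
  C_32 = −[(0.75)(-0.25) − (-0.35)(0.00)] = 0.1875
  C_33 = (0.75)(0.55) − (0.00)(0.00) = 0.4125
det(I−A) = Σ_j (I−A)_1j·C_1j = (0.75)(0.5000) + (0.00)(0.0375) + (-0.35)(0.0825) = 0.346125
adj(I−A) = Cᵀ =
  [ 0.5000   0.0700   0.1925]
  [ 0.0375   0.6975   0.1875]
  [ 0.0825   0.1500   0.4125]
(I − A)⁻¹ = adj(I−A) / det(I−A) ≈
  [   1.4446     0.2022     0.5562]
  [   0.1083     2.0152     0.5417]
  [   0.2384     0.4334     1.1918]
First solve x = (I − A)⁻¹ d = adj(I−A)·d / det(I−A); in particular x_3 = (0.0825·575 + 0.1500·125 + 0.4125·225) / 0.346125 = 159.00 / 0.346125 ≈ 459.372.
Intermediate flow from 1 to 3: z_13 = a_13 · x_3 = 0.35 × 159.00 / 0.346125 = 55.65 / 0.346125 ≈ 160.8.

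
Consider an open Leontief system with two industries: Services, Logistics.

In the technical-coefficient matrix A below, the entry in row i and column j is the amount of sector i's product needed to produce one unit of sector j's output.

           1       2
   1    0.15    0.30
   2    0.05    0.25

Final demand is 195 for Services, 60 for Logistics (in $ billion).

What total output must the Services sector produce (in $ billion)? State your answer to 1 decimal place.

x_1 = 263.9

I − A =
  [   0.85    -0.30]
  [  -0.05     0.75]
det(I−A) = (0.85)(0.75) − (-0.30)(-0.05) = 0.6225
adj(I−A) = [[0.75, 0.30], [0.05, 0.85]]
(I − A)⁻¹ = adj(I−A) / det(I−A) ≈
  [   1.2048     0.4819]
  [   0.0803     1.3655]
x = (I − A)⁻¹ d = adj(I−A)·d / det(I−A), with det(I−A) = 0.6225:
  x_1 = (0.75·195 + 0.30·60) / 0.6225 = 164.25 / 0.6225 ≈ 263.9
  x_2 = (0.05·195 + 0.85·60) / 0.6225 = 60.75 / 0.6225 ≈ 97.6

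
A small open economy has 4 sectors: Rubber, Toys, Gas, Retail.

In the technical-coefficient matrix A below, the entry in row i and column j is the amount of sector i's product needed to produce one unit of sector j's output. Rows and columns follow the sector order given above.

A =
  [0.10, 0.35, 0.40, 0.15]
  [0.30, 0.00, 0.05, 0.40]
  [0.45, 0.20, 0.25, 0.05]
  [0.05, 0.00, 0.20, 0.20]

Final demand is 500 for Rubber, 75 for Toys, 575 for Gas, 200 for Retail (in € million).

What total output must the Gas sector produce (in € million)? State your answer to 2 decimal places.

I − A =
  [   0.90    -0.35    -0.40    -0.15]
  [  -0.30     1.00    -0.05    -0.40]
  [  -0.45    -0.20     0.75    -0.05]
  [  -0.05     0.00    -0.20     0.80]
Compute the cofactors C_ij = (−1)^(i+j)·(3×3 minor ij) of I−A; the adjugate is their transpose:
adj(I−A) = Cᵀ =
  [ 0.566000   0.276500   0.392000   0.268875]
  [ 0.246125   0.366875   0.220625   0.243375]
  [ 0.414500   0.269375   0.621500   0.251250]
  [ 0.139000   0.084625   0.179875   0.375375]
det(I−A) = Σ_j (I−A)_1j·C_1j = (0.90)(0.566000) + (-0.35)(0.246125) + (-0.40)(0.414500) + (-0.15)(0.139000) = 0.23660625
(I − A)⁻¹ = adj(I−A) / det(I−A) ≈
  [   2.3922     1.1686     1.6568     1.1364]
  [   1.0402     1.5506     0.9325     1.0286]
  [   1.7519     1.1385     2.6267     1.0619]
  [   0.5875     0.3577     0.7602     1.5865]
x = (I − A)⁻¹ d = adj(I−A)·d / det(I−A), with det(I−A) = 0.23660625:
  x_1 = (0.566000·500 + 0.276500·75 + 0.392000·575 + 0.268875·200) / 0.23660625 = 582.9125 / 0.23660625 ≈ 2463.64
  x_2 = (0.246125·500 + 0.366875·75 + 0.220625·575 + 0.243375·200) / 0.23660625 = 326.1125 / 0.23660625 ≈ 1378.29
  x_3 = (0.414500·500 + 0.269375·75 + 0.621500·575 + 0.251250·200) / 0.23660625 = 635.065625 / 0.23660625 ≈ 2684.06
  x_4 = (0.139000·500 + 0.084625·75 + 0.179875·575 + 0.375375·200) / 0.23660625 = 254.35 / 0.23660625 ≈ 1074.99

x_3 = 2684.06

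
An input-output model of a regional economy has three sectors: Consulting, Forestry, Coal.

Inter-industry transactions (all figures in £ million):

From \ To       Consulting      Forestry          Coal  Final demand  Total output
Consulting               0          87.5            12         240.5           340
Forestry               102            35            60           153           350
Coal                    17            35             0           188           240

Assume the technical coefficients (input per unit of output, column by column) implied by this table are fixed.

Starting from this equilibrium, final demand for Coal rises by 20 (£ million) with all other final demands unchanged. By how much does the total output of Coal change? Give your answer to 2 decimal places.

Technical coefficients a_ij = z_ij / X_j:
  a_11 = 0/340 = 0.00, a_21 = 102/340 = 0.30, a_31 = 17/340 = 0.05
  a_12 = 87.5/350 = 0.25, a_22 = 35/350 = 0.10, a_32 = 35/350 = 0.10
  a_13 = 12/240 = 0.05, a_23 = 60/240 = 0.25, a_33 = 0/240 = 0.00
I − A =
  [   1.00    -0.25    -0.05]
  [  -0.30     0.90    -0.25]
  [  -0.05    -0.10     1.00]
Cofactors of I−A, C_ij = (−1)^(i+j)·(minor ij) (rows/columns in the sector order above):
  C_11 = (0.90)(1.00) − (-0.25)(-0.10) = 0.8750
  C_12 = −[(-0.30)(1.00) − (-0.25)(-0.05)] = 0.3125
  C_13 = (-0.30)(-0.10) − (0.90)(-0.05) = 0.0750
  C_21 = −[(-0.25)(1.00) − (-0.05)(-0.10)] = 0.2550
  C_22 = (1.00)(1.00) − (-0.05)(-0.05) = 0.9975
  C_23 = −[(1.00)(-0.10) − (-0.25)(-0.05)] = 0.1125
  C_31 = (-0.25)(-0.25) − (-0.05)(0.90) = 0.1075
  C_32 = −[(1.00)(-0.25) − (-0.05)(-0.30)] = 0.2650
  C_33 = (1.00)(0.90) − (-0.25)(-0.30) = 0.8250
det(I−A) = Σ_j (I−A)_1j·C_1j = (1.00)(0.8750) + (-0.25)(0.3125) + (-0.05)(0.0750) = 0.793125
adj(I−A) = Cᵀ =
  [ 0.8750   0.2550   0.1075]
  [ 0.3125   0.9975   0.2650]
  [ 0.0750   0.1125   0.8250]
(I − A)⁻¹ = adj(I−A) / det(I−A) ≈
  [   1.1032     0.3215     0.1355]
  [   0.3940     1.2577     0.3341]
  [   0.0946     0.1418     1.0402]
Δx = (I − A)⁻¹ Δd with Δd having +20 in the Coal component and 0 elsewhere.
So Δx_3 = L_33 · (+20), where L_33 = adj(I−A)_33 / det(I−A) = 0.8250 / 0.793125.
Δx_3 = 0.8250 × (+20) / 0.793125 = 16.50 / 0.793125 ≈ 20.80.

Δx_3 = 20.80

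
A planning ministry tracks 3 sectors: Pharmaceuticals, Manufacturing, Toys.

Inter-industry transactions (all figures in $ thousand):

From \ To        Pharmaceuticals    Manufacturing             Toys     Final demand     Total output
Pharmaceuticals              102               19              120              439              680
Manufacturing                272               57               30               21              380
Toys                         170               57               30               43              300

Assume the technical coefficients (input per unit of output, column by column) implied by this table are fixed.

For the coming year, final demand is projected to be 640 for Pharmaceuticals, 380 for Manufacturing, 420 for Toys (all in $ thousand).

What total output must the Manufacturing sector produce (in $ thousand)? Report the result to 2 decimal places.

Technical coefficients a_ij = z_ij / X_j:
  a_11 = 102/680 = 0.15, a_21 = 272/680 = 0.40, a_31 = 170/680 = 0.25
  a_12 = 19/380 = 0.05, a_22 = 57/380 = 0.15, a_32 = 57/380 = 0.15
  a_13 = 120/300 = 0.40, a_23 = 30/300 = 0.10, a_33 = 30/300 = 0.10
I − A =
  [   0.85    -0.05    -0.40]
  [  -0.40     0.85    -0.10]
  [  -0.25    -0.15     0.90]
Cofactors of I−A, C_ij = (−1)^(i+j)·(minor ij) (rows/columns in the sector order above):
  C_11 = (0.85)(0.90) − (-0.10)(-0.15) = 0.7500
  C_12 = −[(-0.40)(0.90) − (-0.10)(-0.25)] = 0.3850
  C_13 = (-0.40)(-0.15) − (0.85)(-0.25) = 0.2725
  C_21 = −[(-0.05)(0.90) − (-0.40)(-0.15)] = 0.1050
  C_22 = (0.85)(0.90) − (-0.40)(-0.25) = 0.6650
  C_23 = −[(0.85)(-0.15) − (-0.05)(-0.25)] = 0.1400
  C_31 = (-0.05)(-0.10) − (-0.40)(0.85) = 0.3450
  C_32 = −[(0.85)(-0.10) − (-0.40)(-0.40)] = 0.2450
  C_33 = (0.85)(0.85) − (-0.05)(-0.40) = 0.7025
det(I−A) = Σ_j (I−A)_1j·C_1j = (0.85)(0.7500) + (-0.05)(0.3850) + (-0.40)(0.2725) = 0.50925
adj(I−A) = Cᵀ =
  [ 0.7500   0.1050   0.3450]
  [ 0.3850   0.6650   0.2450]
  [ 0.2725   0.1400   0.7025]
(I − A)⁻¹ = adj(I−A) / det(I−A) ≈
  [   1.4728     0.2062     0.6775]
  [   0.7560     1.3058     0.4811]
  [   0.5351     0.2749     1.3795]
x = (I − A)⁻¹ d = adj(I−A)·d / det(I−A), with det(I−A) = 0.50925:
  x_1 = (0.7500·640 + 0.1050·380 + 0.3450·420) / 0.50925 = 664.80 / 0.50925 ≈ 1305.45
  x_2 = (0.3850·640 + 0.6650·380 + 0.2450·420) / 0.50925 = 602.00 / 0.50925 ≈ 1182.13
  x_3 = (0.2725·640 + 0.1400·380 + 0.7025·420) / 0.50925 = 522.65 / 0.50925 ≈ 1026.31

x_2 = 1182.13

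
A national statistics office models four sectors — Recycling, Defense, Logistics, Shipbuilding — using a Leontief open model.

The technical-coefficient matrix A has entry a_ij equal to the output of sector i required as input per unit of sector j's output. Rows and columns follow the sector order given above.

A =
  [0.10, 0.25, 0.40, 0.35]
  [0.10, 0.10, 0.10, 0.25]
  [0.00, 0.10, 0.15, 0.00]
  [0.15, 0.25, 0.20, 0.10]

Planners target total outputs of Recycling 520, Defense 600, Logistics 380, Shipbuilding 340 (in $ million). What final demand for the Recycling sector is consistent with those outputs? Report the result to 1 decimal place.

d_R = 47.0

I − A =
  [   0.90    -0.25    -0.40    -0.35]
  [  -0.10     0.90    -0.10    -0.25]
  [   0.00    -0.10     0.85     0.00]
  [  -0.15    -0.25    -0.20     0.90]
d = (I − A) x:
  d_R = (+0.90)·520 + (-0.25)·600 + (-0.40)·380 + (-0.35)·340 = 47.0
  d_D = (-0.10)·520 + (+0.90)·600 + (-0.10)·380 + (-0.25)·340 = 365.0
  d_L = (+0.00)·520 + (-0.10)·600 + (+0.85)·380 + (+0.00)·340 = 263.0
  d_S = (-0.15)·520 + (-0.25)·600 + (-0.20)·380 + (+0.90)·340 = 2.0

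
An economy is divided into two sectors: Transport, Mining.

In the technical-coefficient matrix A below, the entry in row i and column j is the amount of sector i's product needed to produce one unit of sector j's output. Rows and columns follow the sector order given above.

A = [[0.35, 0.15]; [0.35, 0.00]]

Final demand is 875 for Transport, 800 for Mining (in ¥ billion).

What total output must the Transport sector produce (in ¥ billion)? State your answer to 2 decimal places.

x_T = 1665.27

I − A =
  [   0.65    -0.15]
  [  -0.35     1.00]
det(I−A) = (0.65)(1.00) − (-0.15)(-0.35) = 0.5975
adj(I−A) = [[1.00, 0.15], [0.35, 0.65]]
(I − A)⁻¹ = adj(I−A) / det(I−A) ≈
  [   1.6736     0.2510]
  [   0.5858     1.0879]
x = (I − A)⁻¹ d = adj(I−A)·d / det(I−A), with det(I−A) = 0.5975:
  x_T = (1.00·875 + 0.15·800) / 0.5975 = 995.00 / 0.5975 ≈ 1665.27
  x_M = (0.35·875 + 0.65·800) / 0.5975 = 826.25 / 0.5975 ≈ 1382.85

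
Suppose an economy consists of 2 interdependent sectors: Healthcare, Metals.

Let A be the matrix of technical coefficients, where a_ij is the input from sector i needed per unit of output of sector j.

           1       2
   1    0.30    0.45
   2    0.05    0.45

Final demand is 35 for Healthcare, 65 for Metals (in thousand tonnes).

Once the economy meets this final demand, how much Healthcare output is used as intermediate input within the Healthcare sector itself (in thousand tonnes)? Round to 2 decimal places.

z_11 = 40.14

I − A =
  [   0.70    -0.45]
  [  -0.05     0.55]
det(I−A) = (0.70)(0.55) − (-0.45)(-0.05) = 0.3625
adj(I−A) = [[0.55, 0.45], [0.05, 0.70]]
(I − A)⁻¹ = adj(I−A) / det(I−A) ≈
  [   1.5172     1.2414]
  [   0.1379     1.9310]
First solve x = (I − A)⁻¹ d = adj(I−A)·d / det(I−A); in particular x_1 = (0.55·35 + 0.45·65) / 0.3625 = 48.50 / 0.3625 ≈ 133.7931.
Intermediate flow from 1 to 1: z_11 = a_11 · x_1 = 0.30 × 48.50 / 0.3625 = 14.55 / 0.3625 ≈ 40.14.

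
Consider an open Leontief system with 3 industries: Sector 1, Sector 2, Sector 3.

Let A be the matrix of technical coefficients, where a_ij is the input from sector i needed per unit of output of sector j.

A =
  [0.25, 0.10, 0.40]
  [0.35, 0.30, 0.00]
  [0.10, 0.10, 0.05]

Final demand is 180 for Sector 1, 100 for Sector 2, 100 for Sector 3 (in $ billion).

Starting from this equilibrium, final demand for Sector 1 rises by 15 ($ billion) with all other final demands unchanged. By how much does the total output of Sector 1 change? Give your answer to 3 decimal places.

Δx_1 = 23.554

I − A =
  [   0.75    -0.10    -0.40]
  [  -0.35     0.70     0.00]
  [  -0.10    -0.10     0.95]
Cofactors of I−A, C_ij = (−1)^(i+j)·(minor ij) (rows/columns in the sector order above):
  C_11 = (0.70)(0.95) − (0.00)(-0.10) = 0.6650
  C_12 = −[(-0.35)(0.95) − (0.00)(-0.10)] = 0.3325
  C_13 = (-0.35)(-0.10) − (0.70)(-0.10) = 0.1050
  C_21 = −[(-0.10)(0.95) − (-0.40)(-0.10)] = 0.1350
  C_22 = (0.75)(0.95) − (-0.40)(-0.10) = 0.6725
  C_23 = −[(0.75)(-0.10) − (-0.10)(-0.10)] = 0.0850
  C_31 = (-0.10)(0.00) − (-0.40)(0.70) = 0.2800
  C_32 = −[(0.75)(0.00) − (-0.40)(-0.35)] = 0.1400
  C_33 = (0.75)(0.70) − (-0.10)(-0.35) = 0.4900
det(I−A) = Σ_j (I−A)_1j·C_1j = (0.75)(0.6650) + (-0.10)(0.3325) + (-0.40)(0.1050) = 0.4235
adj(I−A) = Cᵀ =
  [ 0.6650   0.1350   0.2800]
  [ 0.3325   0.6725   0.1400]
  [ 0.1050   0.0850   0.4900]
(I − A)⁻¹ = adj(I−A) / det(I−A) ≈
  [   1.5702     0.3188     0.6612]
  [   0.7851     1.5880     0.3306]
  [   0.2479     0.2007     1.1570]
Δx = (I − A)⁻¹ Δd with Δd having +15 in the Sector 1 component and 0 elsewhere.
So Δx_1 = L_11 · (+15), where L_11 = adj(I−A)_11 / det(I−A) = 0.6650 / 0.4235.
Δx_1 = 0.6650 × (+15) / 0.4235 = 9.975 / 0.4235 ≈ 23.554.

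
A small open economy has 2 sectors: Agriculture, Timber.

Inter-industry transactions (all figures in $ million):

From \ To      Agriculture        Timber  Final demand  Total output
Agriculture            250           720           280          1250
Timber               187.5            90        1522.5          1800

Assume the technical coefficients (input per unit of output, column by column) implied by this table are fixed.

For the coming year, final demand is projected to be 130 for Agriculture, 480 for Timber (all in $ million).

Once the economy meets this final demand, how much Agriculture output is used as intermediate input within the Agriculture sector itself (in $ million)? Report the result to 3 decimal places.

Technical coefficients a_ij = z_ij / X_j:
  a_AA = 250/1250 = 0.20, a_TA = 187.5/1250 = 0.15
  a_AT = 720/1800 = 0.40, a_TT = 90/1800 = 0.05
I − A =
  [   0.80    -0.40]
  [  -0.15     0.95]
det(I−A) = (0.80)(0.95) − (-0.40)(-0.15) = 0.7000
adj(I−A) = [[0.95, 0.40], [0.15, 0.80]]
(I − A)⁻¹ = adj(I−A) / det(I−A) ≈
  [   1.3571     0.5714]
  [   0.2143     1.1429]
First solve x = (I − A)⁻¹ d = adj(I−A)·d / det(I−A); in particular x_A = (0.95·130 + 0.40·480) / 0.7000 = 315.50 / 0.7000 ≈ 450.71429.
Intermediate flow from A to A: z_AA = a_AA · x_A = 0.20 × 315.50 / 0.7000 = 63.10 / 0.7000 ≈ 90.143.

z_AA = 90.143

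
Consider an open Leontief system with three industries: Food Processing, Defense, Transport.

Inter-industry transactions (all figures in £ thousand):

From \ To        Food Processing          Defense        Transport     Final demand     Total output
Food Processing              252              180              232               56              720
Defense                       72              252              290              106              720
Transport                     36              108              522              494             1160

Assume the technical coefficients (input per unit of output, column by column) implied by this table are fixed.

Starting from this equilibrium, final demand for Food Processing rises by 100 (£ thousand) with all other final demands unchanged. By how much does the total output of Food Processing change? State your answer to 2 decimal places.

Δx_1 = 176.19

Technical coefficients a_ij = z_ij / X_j:
  a_11 = 252/720 = 0.35, a_21 = 72/720 = 0.10, a_31 = 36/720 = 0.05
  a_12 = 180/720 = 0.25, a_22 = 252/720 = 0.35, a_32 = 108/720 = 0.15
  a_13 = 232/1160 = 0.20, a_23 = 290/1160 = 0.25, a_33 = 522/1160 = 0.45
I − A =
  [   0.65    -0.25    -0.20]
  [  -0.10     0.65    -0.25]
  [  -0.05    -0.15     0.55]
Cofactors of I−A, C_ij = (−1)^(i+j)·(minor ij) (rows/columns in the sector order above):
  C_11 = (0.65)(0.55) − (-0.25)(-0.15) = 0.3200
  C_12 = −[(-0.10)(0.55) − (-0.25)(-0.05)] = 0.0675
  C_13 = (-0.10)(-0.15) − (0.65)(-0.05) = 0.0475
  C_21 = −[(-0.25)(0.55) − (-0.20)(-0.15)] = 0.1675
  C_22 = (0.65)(0.55) − (-0.20)(-0.05) = 0.3475
  C_23 = −[(0.65)(-0.15) − (-0.25)(-0.05)] = 0.1100
  C_31 = (-0.25)(-0.25) − (-0.20)(0.65) = 0.1925
  C_32 = −[(0.65)(-0.25) − (-0.20)(-0.10)] = 0.1825
  C_33 = (0.65)(0.65) − (-0.25)(-0.10) = 0.3975
det(I−A) = Σ_j (I−A)_1j·C_1j = (0.65)(0.3200) + (-0.25)(0.0675) + (-0.20)(0.0475) = 0.181625
adj(I−A) = Cᵀ =
  [ 0.3200   0.1675   0.1925]
  [ 0.0675   0.3475   0.1825]
  [ 0.0475   0.1100   0.3975]
(I − A)⁻¹ = adj(I−A) / det(I−A) ≈
  [   1.7619     0.9222     1.0599]
  [   0.3716     1.9133     1.0048]
  [   0.2615     0.6056     2.1886]
Δx = (I − A)⁻¹ Δd with Δd having +100 in the Food Processing component and 0 elsewhere.
So Δx_1 = L_11 · (+100), where L_11 = adj(I−A)_11 / det(I−A) = 0.3200 / 0.181625.
Δx_1 = 0.3200 × (+100) / 0.181625 = 32.00 / 0.181625 ≈ 176.19.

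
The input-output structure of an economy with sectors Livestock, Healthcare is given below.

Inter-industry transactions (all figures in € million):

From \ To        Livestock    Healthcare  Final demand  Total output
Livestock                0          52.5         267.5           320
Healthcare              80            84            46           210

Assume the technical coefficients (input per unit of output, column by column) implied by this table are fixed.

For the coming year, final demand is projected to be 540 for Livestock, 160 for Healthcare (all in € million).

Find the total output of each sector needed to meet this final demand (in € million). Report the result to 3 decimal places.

x_1 = 677.209, x_2 = 548.837

Technical coefficients a_ij = z_ij / X_j:
  a_11 = 0/320 = 0.00, a_21 = 80/320 = 0.25
  a_12 = 52.5/210 = 0.25, a_22 = 84/210 = 0.40
I − A =
  [   1.00    -0.25]
  [  -0.25     0.60]
det(I−A) = (1.00)(0.60) − (-0.25)(-0.25) = 0.5375
adj(I−A) = [[0.60, 0.25], [0.25, 1.00]]
(I − A)⁻¹ = adj(I−A) / det(I−A) ≈
  [   1.1163     0.4651]
  [   0.4651     1.8605]
x = (I − A)⁻¹ d = adj(I−A)·d / det(I−A), with det(I−A) = 0.5375:
  x_1 = (0.60·540 + 0.25·160) / 0.5375 = 364.00 / 0.5375 ≈ 677.209
  x_2 = (0.25·540 + 1.00·160) / 0.5375 = 295.00 / 0.5375 ≈ 548.837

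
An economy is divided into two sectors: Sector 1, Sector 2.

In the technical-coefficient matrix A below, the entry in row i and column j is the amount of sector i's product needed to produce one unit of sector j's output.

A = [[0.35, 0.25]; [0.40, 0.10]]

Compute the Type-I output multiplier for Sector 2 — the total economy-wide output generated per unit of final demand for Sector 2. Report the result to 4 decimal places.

m_2 = 1.8557

I − A =
  [   0.65    -0.25]
  [  -0.40     0.90]
det(I−A) = (0.65)(0.90) − (-0.25)(-0.40) = 0.4850
adj(I−A) = [[0.90, 0.25], [0.40, 0.65]]
(I − A)⁻¹ = adj(I−A) / det(I−A) ≈
  [   1.85567     0.51546]
  [   0.82474     1.34021]
The output multiplier for sector j is the column-j sum of the Leontief inverse (I − A)⁻¹ = adj(I−A) / det(I−A).
Column 2 of adj(I−A): (0.25, 0.65); det(I−A) = 0.4850.
m_2 = (0.25 + 0.65) / 0.4850 = 0.90 / 0.4850 ≈ 1.8557.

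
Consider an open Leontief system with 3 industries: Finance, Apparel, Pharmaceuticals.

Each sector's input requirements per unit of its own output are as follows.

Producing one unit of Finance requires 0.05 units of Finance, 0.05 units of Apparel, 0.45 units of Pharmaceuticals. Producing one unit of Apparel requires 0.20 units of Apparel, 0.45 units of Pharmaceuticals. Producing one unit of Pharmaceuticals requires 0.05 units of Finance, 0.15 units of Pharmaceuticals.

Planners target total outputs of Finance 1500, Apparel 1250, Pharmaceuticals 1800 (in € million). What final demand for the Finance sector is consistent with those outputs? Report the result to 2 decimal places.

d_1 = 1335.00

I − A =
  [   0.95     0.00    -0.05]
  [  -0.05     0.80     0.00]
  [  -0.45    -0.45     0.85]
d = (I − A) x:
  d_1 = (+0.95)·1500 + (+0.00)·1250 + (-0.05)·1800 = 1335.00
  d_2 = (-0.05)·1500 + (+0.80)·1250 + (+0.00)·1800 = 925.00
  d_3 = (-0.45)·1500 + (-0.45)·1250 + (+0.85)·1800 = 292.50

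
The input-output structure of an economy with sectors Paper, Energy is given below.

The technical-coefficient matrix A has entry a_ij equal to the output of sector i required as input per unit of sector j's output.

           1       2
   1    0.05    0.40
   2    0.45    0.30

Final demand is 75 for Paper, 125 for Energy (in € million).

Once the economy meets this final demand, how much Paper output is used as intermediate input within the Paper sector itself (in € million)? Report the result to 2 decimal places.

I − A =
  [   0.95    -0.40]
  [  -0.45     0.70]
det(I−A) = (0.95)(0.70) − (-0.40)(-0.45) = 0.4850
adj(I−A) = [[0.70, 0.40], [0.45, 0.95]]
(I − A)⁻¹ = adj(I−A) / det(I−A) ≈
  [   1.4433     0.8247]
  [   0.9278     1.9588]
First solve x = (I − A)⁻¹ d = adj(I−A)·d / det(I−A); in particular x_1 = (0.70·75 + 0.40·125) / 0.4850 = 102.50 / 0.4850 ≈ 211.3402.
Intermediate flow from 1 to 1: z_11 = a_11 · x_1 = 0.05 × 102.50 / 0.4850 = 5.125 / 0.4850 ≈ 10.57.

z_11 = 10.57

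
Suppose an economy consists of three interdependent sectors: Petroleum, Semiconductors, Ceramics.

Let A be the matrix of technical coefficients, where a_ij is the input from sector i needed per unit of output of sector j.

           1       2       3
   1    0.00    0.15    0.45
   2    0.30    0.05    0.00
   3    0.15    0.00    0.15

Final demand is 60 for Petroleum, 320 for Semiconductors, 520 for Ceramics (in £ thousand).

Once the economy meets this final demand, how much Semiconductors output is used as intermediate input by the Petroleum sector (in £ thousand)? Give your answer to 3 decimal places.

I − A =
  [   1.00    -0.15    -0.45]
  [  -0.30     0.95     0.00]
  [  -0.15     0.00     0.85]
Cofactors of I−A, C_ij = (−1)^(i+j)·(minor ij) (rows/columns in the sector order above):
  C_11 = (0.95)(0.85) − (0.00)(0.00) = 0.8075
  C_12 = −[(-0.30)(0.85) − (0.00)(-0.15)] = 0.2550
  C_13 = (-0.30)(0.00) − (0.95)(-0.15) = 0.1425
  C_21 = −[(-0.15)(0.85) − (-0.45)(0.00)] = 0.1275
  C_22 = (1.00)(0.85) − (-0.45)(-0.15) = 0.7825
  C_23 = −[(1.00)(0.00) − (-0.15)(-0.15)] = 0.0225
  C_31 = (-0.15)(0.00) − (-0.45)(0.95) = 0.4275
  C_32 = −[(1.00)(0.00) − (-0.45)(-0.30)] = 0.1350
  C_33 = (1.00)(0.95) − (-0.15)(-0.30) = 0.9050
det(I−A) = Σ_j (I−A)_1j·C_1j = (1.00)(0.8075) + (-0.15)(0.2550) + (-0.45)(0.1425) = 0.705125
adj(I−A) = Cᵀ =
  [ 0.8075   0.1275   0.4275]
  [ 0.2550   0.7825   0.1350]
  [ 0.1425   0.0225   0.9050]
(I − A)⁻¹ = adj(I−A) / det(I−A) ≈
  [   1.1452     0.1808     0.6063]
  [   0.3616     1.1097     0.1915]
  [   0.2021     0.0319     1.2835]
First solve x = (I − A)⁻¹ d = adj(I−A)·d / det(I−A); in particular x_1 = (0.8075·60 + 0.1275·320 + 0.4275·520) / 0.705125 = 311.55 / 0.705125 ≈ 441.83655.
Intermediate flow from 2 to 1: z_21 = a_21 · x_1 = 0.30 × 311.55 / 0.705125 = 93.465 / 0.705125 ≈ 132.551.

z_21 = 132.551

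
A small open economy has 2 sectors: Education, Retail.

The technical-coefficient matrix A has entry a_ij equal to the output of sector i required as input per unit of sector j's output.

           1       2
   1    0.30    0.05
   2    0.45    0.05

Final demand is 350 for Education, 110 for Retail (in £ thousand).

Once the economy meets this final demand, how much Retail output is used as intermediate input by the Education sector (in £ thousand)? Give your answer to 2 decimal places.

z_21 = 236.73

I − A =
  [   0.70    -0.05]
  [  -0.45     0.95]
det(I−A) = (0.70)(0.95) − (-0.05)(-0.45) = 0.6425
adj(I−A) = [[0.95, 0.05], [0.45, 0.70]]
(I − A)⁻¹ = adj(I−A) / det(I−A) ≈
  [   1.4786     0.0778]
  [   0.7004     1.0895]
First solve x = (I − A)⁻¹ d = adj(I−A)·d / det(I−A); in particular x_1 = (0.95·350 + 0.05·110) / 0.6425 = 338.00 / 0.6425 ≈ 526.0700.
Intermediate flow from 2 to 1: z_21 = a_21 · x_1 = 0.45 × 338.00 / 0.6425 = 152.10 / 0.6425 ≈ 236.73.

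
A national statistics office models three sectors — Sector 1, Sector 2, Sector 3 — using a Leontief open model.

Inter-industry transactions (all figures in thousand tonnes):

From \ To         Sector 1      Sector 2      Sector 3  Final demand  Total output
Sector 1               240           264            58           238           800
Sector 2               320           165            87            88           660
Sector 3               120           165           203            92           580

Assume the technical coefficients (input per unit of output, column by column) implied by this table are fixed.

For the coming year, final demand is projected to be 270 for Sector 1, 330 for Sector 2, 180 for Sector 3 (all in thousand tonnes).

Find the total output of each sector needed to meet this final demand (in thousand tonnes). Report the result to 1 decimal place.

x_1 = 1327.0, x_2 = 1369.7, x_3 = 1110.0

Technical coefficients a_ij = z_ij / X_j:
  a_11 = 240/800 = 0.30, a_21 = 320/800 = 0.40, a_31 = 120/800 = 0.15
  a_12 = 264/660 = 0.40, a_22 = 165/660 = 0.25, a_32 = 165/660 = 0.25
  a_13 = 58/580 = 0.10, a_23 = 87/580 = 0.15, a_33 = 203/580 = 0.35
I − A =
  [   0.70    -0.40    -0.10]
  [  -0.40     0.75    -0.15]
  [  -0.15    -0.25     0.65]
Cofactors of I−A, C_ij = (−1)^(i+j)·(minor ij) (rows/columns in the sector order above):
  C_11 = (0.75)(0.65) − (-0.15)(-0.25) = 0.4500
  C_12 = −[(-0.40)(0.65) − (-0.15)(-0.15)] = 0.2825
  C_13 = (-0.40)(-0.25) − (0.75)(-0.15) = 0.2125
  C_21 = −[(-0.40)(0.65) − (-0.10)(-0.25)] = 0.2850
  C_22 = (0.70)(0.65) − (-0.10)(-0.15) = 0.4400
  C_23 = −[(0.70)(-0.25) − (-0.40)(-0.15)] = 0.2350
  C_31 = (-0.40)(-0.15) − (-0.10)(0.75) = 0.1350
  C_32 = −[(0.70)(-0.15) − (-0.10)(-0.40)] = 0.1450
  C_33 = (0.70)(0.75) − (-0.40)(-0.40) = 0.3650
det(I−A) = Σ_j (I−A)_1j·C_1j = (0.70)(0.4500) + (-0.40)(0.2825) + (-0.10)(0.2125) = 0.18075
adj(I−A) = Cᵀ =
  [ 0.4500   0.2850   0.1350]
  [ 0.2825   0.4400   0.1450]
  [ 0.2125   0.2350   0.3650]
(I − A)⁻¹ = adj(I−A) / det(I−A) ≈
  [   2.4896     1.5768     0.7469]
  [   1.5629     2.4343     0.8022]
  [   1.1757     1.3001     2.0194]
x = (I − A)⁻¹ d = adj(I−A)·d / det(I−A), with det(I−A) = 0.18075:
  x_1 = (0.4500·270 + 0.2850·330 + 0.1350·180) / 0.18075 = 239.85 / 0.18075 ≈ 1327.0
  x_2 = (0.2825·270 + 0.4400·330 + 0.1450·180) / 0.18075 = 247.575 / 0.18075 ≈ 1369.7
  x_3 = (0.2125·270 + 0.2350·330 + 0.3650·180) / 0.18075 = 200.625 / 0.18075 ≈ 1110.0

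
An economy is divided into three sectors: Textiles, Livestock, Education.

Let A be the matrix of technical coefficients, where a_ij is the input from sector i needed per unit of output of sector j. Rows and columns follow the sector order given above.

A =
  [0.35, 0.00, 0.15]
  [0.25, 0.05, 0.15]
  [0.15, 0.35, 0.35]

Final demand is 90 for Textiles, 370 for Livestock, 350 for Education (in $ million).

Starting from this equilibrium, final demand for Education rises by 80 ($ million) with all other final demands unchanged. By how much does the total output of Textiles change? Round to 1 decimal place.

I − A =
  [   0.65     0.00    -0.15]
  [  -0.25     0.95    -0.15]
  [  -0.15    -0.35     0.65]
Cofactors of I−A, C_ij = (−1)^(i+j)·(minor ij) (rows/columns in the sector order above):
  C_11 = (0.95)(0.65) − (-0.15)(-0.35) = 0.5650
  C_12 = −[(-0.25)(0.65) − (-0.15)(-0.15)] = 0.1850
  C_13 = (-0.25)(-0.35) − (0.95)(-0.15) = 0.2300
  C_21 = −[(0.00)(0.65) − (-0.15)(-0.35)] = 0.0525
  C_22 = (0.65)(0.65) − (-0.15)(-0.15) = 0.4000
  C_23 = −[(0.65)(-0.35) − (0.00)(-0.15)] = 0.2275
  C_31 = (0.00)(-0.15) − (-0.15)(0.95) = 0.1425
  C_32 = −[(0.65)(-0.15) − (-0.15)(-0.25)] = 0.1350
  C_33 = (0.65)(0.95) − (0.00)(-0.25) = 0.6175
det(I−A) = Σ_j (I−A)_1j·C_1j = (0.65)(0.5650) + (0.00)(0.1850) + (-0.15)(0.2300) = 0.33275
adj(I−A) = Cᵀ =
  [ 0.5650   0.0525   0.1425]
  [ 0.1850   0.4000   0.1350]
  [ 0.2300   0.2275   0.6175]
(I − A)⁻¹ = adj(I−A) / det(I−A) ≈
  [   1.6980     0.1578     0.4282]
  [   0.5560     1.2021     0.4057]
  [   0.6912     0.6837     1.8557]
Δx = (I − A)⁻¹ Δd with Δd having +80 in the Education component and 0 elsewhere.
So Δx_T = L_TE · (+80), where L_TE = adj(I−A)_TE / det(I−A) = 0.1425 / 0.33275.
Δx_T = 0.1425 × (+80) / 0.33275 = 11.40 / 0.33275 ≈ 34.3.

Δx_T = 34.3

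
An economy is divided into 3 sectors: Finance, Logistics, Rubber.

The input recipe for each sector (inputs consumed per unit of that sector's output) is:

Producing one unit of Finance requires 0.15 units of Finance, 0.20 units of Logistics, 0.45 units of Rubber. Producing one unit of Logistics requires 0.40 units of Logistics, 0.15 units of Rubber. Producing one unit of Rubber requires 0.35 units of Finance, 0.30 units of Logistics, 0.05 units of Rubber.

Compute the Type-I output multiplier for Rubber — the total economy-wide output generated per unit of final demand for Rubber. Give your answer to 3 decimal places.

I − A =
  [   0.85     0.00    -0.35]
  [  -0.20     0.60    -0.30]
  [  -0.45    -0.15     0.95]
Cofactors of I−A, C_ij = (−1)^(i+j)·(minor ij) (rows/columns in the sector order above):
  C_11 = (0.60)(0.95) − (-0.30)(-0.15) = 0.5250
  C_12 = −[(-0.20)(0.95) − (-0.30)(-0.45)] = 0.3250
  C_13 = (-0.20)(-0.15) − (0.60)(-0.45) = 0.3000
  C_21 = −[(0.00)(0.95) − (-0.35)(-0.15)] = 0.0525
  C_22 = (0.85)(0.95) − (-0.35)(-0.45) = 0.6500
  C_23 = −[(0.85)(-0.15) − (0.00)(-0.45)] = 0.1275
  C_31 = (0.00)(-0.30) − (-0.35)(0.60) = 0.2100
  C_32 = −[(0.85)(-0.30) − (-0.35)(-0.20)] = 0.3250
  C_33 = (0.85)(0.60) − (0.00)(-0.20) = 0.5100
det(I−A) = Σ_j (I−A)_1j·C_1j = (0.85)(0.5250) + (0.00)(0.3250) + (-0.35)(0.3000) = 0.34125
adj(I−A) = Cᵀ =
  [ 0.5250   0.0525   0.2100]
  [ 0.3250   0.6500   0.3250]
  [ 0.3000   0.1275   0.5100]
(I − A)⁻¹ = adj(I−A) / det(I−A) ≈
  [   1.5385     0.1538     0.6154]
  [   0.9524     1.9048     0.9524]
  [   0.8791     0.3736     1.4945]
The output multiplier for sector j is the column-j sum of the Leontief inverse (I − A)⁻¹ = adj(I−A) / det(I−A).
Column R of adj(I−A): (0.2100, 0.3250, 0.5100); det(I−A) = 0.34125.
m_R = (0.2100 + 0.3250 + 0.5100) / 0.34125 = 1.045 / 0.34125 ≈ 3.062.

m_R = 3.062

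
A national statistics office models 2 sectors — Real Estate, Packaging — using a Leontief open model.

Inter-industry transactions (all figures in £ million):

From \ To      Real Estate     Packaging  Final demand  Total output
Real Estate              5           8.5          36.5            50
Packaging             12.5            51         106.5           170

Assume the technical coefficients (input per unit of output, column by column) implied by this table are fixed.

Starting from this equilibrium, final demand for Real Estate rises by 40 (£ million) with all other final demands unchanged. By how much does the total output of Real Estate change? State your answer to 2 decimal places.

Δx_1 = 45.34

Technical coefficients a_ij = z_ij / X_j:
  a_11 = 5/50 = 0.10, a_21 = 12.5/50 = 0.25
  a_12 = 8.5/170 = 0.05, a_22 = 51/170 = 0.30
I − A =
  [   0.90    -0.05]
  [  -0.25     0.70]
det(I−A) = (0.90)(0.70) − (-0.05)(-0.25) = 0.6175
adj(I−A) = [[0.70, 0.05], [0.25, 0.90]]
(I − A)⁻¹ = adj(I−A) / det(I−A) ≈
  [   1.1336     0.0810]
  [   0.4049     1.4575]
Δx = (I − A)⁻¹ Δd with Δd having +40 in the Real Estate component and 0 elsewhere.
So Δx_1 = L_11 · (+40), where L_11 = adj(I−A)_11 / det(I−A) = 0.70 / 0.6175.
Δx_1 = 0.70 × (+40) / 0.6175 = 28.00 / 0.6175 ≈ 45.34.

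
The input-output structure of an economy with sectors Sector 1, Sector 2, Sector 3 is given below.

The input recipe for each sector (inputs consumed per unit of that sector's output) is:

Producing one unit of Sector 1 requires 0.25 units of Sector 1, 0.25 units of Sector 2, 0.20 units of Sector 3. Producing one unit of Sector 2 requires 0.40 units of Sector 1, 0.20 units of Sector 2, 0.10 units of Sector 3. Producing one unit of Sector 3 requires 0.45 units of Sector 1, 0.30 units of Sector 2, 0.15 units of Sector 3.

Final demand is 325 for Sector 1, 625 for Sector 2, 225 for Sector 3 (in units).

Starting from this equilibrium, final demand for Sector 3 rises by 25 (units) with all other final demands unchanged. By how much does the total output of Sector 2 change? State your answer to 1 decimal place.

I − A =
  [   0.75    -0.40    -0.45]
  [  -0.25     0.80    -0.30]
  [  -0.20    -0.10     0.85]
Cofactors of I−A, C_ij = (−1)^(i+j)·(minor ij) (rows/columns in the sector order above):
  C_11 = (0.80)(0.85) − (-0.30)(-0.10) = 0.6500
  C_12 = −[(-0.25)(0.85) − (-0.30)(-0.20)] = 0.2725
  C_13 = (-0.25)(-0.10) − (0.80)(-0.20) = 0.1850
  C_21 = −[(-0.40)(0.85) − (-0.45)(-0.10)] = 0.3850
  C_22 = (0.75)(0.85) − (-0.45)(-0.20) = 0.5475
  C_23 = −[(0.75)(-0.10) − (-0.40)(-0.20)] = 0.1550
  C_31 = (-0.40)(-0.30) − (-0.45)(0.80) = 0.4800
  C_32 = −[(0.75)(-0.30) − (-0.45)(-0.25)] = 0.3375
  C_33 = (0.75)(0.80) − (-0.40)(-0.25) = 0.5000
det(I−A) = Σ_j (I−A)_1j·C_1j = (0.75)(0.6500) + (-0.40)(0.2725) + (-0.45)(0.1850) = 0.29525
adj(I−A) = Cᵀ =
  [ 0.6500   0.3850   0.4800]
  [ 0.2725   0.5475   0.3375]
  [ 0.1850   0.1550   0.5000]
(I − A)⁻¹ = adj(I−A) / det(I−A) ≈
  [   2.2015     1.3040     1.6257]
  [   0.9229     1.8544     1.1431]
  [   0.6266     0.5250     1.6935]
Δx = (I − A)⁻¹ Δd with Δd having +25 in the Sector 3 component and 0 elsewhere.
So Δx_2 = L_23 · (+25), where L_23 = adj(I−A)_23 / det(I−A) = 0.3375 / 0.29525.
Δx_2 = 0.3375 × (+25) / 0.29525 = 8.4375 / 0.29525 ≈ 28.6.

Δx_2 = 28.6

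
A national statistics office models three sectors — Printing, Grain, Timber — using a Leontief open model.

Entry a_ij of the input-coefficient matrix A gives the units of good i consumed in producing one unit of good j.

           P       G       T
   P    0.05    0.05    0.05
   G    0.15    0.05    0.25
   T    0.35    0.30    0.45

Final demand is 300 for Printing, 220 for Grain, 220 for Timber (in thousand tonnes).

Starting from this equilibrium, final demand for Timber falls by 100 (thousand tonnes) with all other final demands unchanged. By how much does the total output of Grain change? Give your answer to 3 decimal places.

I − A =
  [   0.95    -0.05    -0.05]
  [  -0.15     0.95    -0.25]
  [  -0.35    -0.30     0.55]
Cofactors of I−A, C_ij = (−1)^(i+j)·(minor ij) (rows/columns in the sector order above):
  C_11 = (0.95)(0.55) − (-0.25)(-0.30) = 0.4475
  C_12 = −[(-0.15)(0.55) − (-0.25)(-0.35)] = 0.1700
  C_13 = (-0.15)(-0.30) − (0.95)(-0.35) = 0.3775
  C_21 = −[(-0.05)(0.55) − (-0.05)(-0.30)] = 0.0425
  C_22 = (0.95)(0.55) − (-0.05)(-0.35) = 0.5050
  C_23 = −[(0.95)(-0.30) − (-0.05)(-0.35)] = 0.3025
  C_31 = (-0.05)(-0.25) − (-0.05)(0.95) = 0.0600
  C_32 = −[(0.95)(-0.25) − (-0.05)(-0.15)] = 0.2450
  C_33 = (0.95)(0.95) − (-0.05)(-0.15) = 0.8950
det(I−A) = Σ_j (I−A)_1j·C_1j = (0.95)(0.4475) + (-0.05)(0.1700) + (-0.05)(0.3775) = 0.39775
adj(I−A) = Cᵀ =
  [ 0.4475   0.0425   0.0600]
  [ 0.1700   0.5050   0.2450]
  [ 0.3775   0.3025   0.8950]
(I − A)⁻¹ = adj(I−A) / det(I−A) ≈
  [   1.1251     0.1069     0.1508]
  [   0.4274     1.2696     0.6160]
  [   0.9491     0.7605     2.2502]
Δx = (I − A)⁻¹ Δd with Δd having -100 in the Timber component and 0 elsewhere.
So Δx_G = L_GT · (-100), where L_GT = adj(I−A)_GT / det(I−A) = 0.2450 / 0.39775.
Δx_G = 0.2450 × (-100) / 0.39775 = -24.50 / 0.39775 ≈ -61.596.

Δx_G = -61.596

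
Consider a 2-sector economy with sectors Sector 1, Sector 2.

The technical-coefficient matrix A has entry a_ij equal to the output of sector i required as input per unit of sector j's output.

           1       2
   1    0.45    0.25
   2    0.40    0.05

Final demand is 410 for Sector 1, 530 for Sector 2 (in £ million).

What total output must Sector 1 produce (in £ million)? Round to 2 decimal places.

I − A =
  [   0.55    -0.25]
  [  -0.40     0.95]
det(I−A) = (0.55)(0.95) − (-0.25)(-0.40) = 0.4225
adj(I−A) = [[0.95, 0.25], [0.40, 0.55]]
(I − A)⁻¹ = adj(I−A) / det(I−A) ≈
  [   2.2485     0.5917]
  [   0.9467     1.3018]
x = (I − A)⁻¹ d = adj(I−A)·d / det(I−A), with det(I−A) = 0.4225:
  x_1 = (0.95·410 + 0.25·530) / 0.4225 = 522.00 / 0.4225 ≈ 1235.50
  x_2 = (0.40·410 + 0.55·530) / 0.4225 = 455.50 / 0.4225 ≈ 1078.11

x_1 = 1235.50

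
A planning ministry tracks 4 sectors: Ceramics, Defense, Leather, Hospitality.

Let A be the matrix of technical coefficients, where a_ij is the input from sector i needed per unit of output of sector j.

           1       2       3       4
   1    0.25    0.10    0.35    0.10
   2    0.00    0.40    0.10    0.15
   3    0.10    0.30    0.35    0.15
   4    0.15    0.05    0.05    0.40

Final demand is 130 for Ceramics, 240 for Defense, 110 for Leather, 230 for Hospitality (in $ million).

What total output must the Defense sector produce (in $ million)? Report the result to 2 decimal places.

I − A =
  [   0.75    -0.10    -0.35    -0.10]
  [   0.00     0.60    -0.10    -0.15]
  [  -0.10    -0.30     0.65    -0.15]
  [  -0.15    -0.05    -0.05     0.60]
Compute the cofactors C_ij = (−1)^(i+j)·(3×3 minor ij) of I−A; the adjugate is their transpose:
adj(I−A) = Cᵀ =
  [ 0.203625   0.108625   0.133625   0.094500]
  [ 0.023625   0.247750   0.057000   0.080125]
  [ 0.055500   0.144875   0.253125   0.108750]
  [ 0.057500   0.059875   0.059250   0.248000]
det(I−A) = Σ_j (I−A)_1j·C_1j = (0.75)(0.203625) + (-0.10)(0.023625) + (-0.35)(0.055500) + (-0.10)(0.057500) = 0.12518125
(I − A)⁻¹ = adj(I−A) / det(I−A) ≈
  [   1.6266     0.8677     1.0675     0.7549]
  [   0.1887     1.9791     0.4553     0.6401]
  [   0.4434     1.1573     2.0221     0.8687]
  [   0.4593     0.4783     0.4733     1.9811]
x = (I − A)⁻¹ d = adj(I−A)·d / det(I−A), with det(I−A) = 0.12518125:
  x_1 = (0.203625·130 + 0.108625·240 + 0.133625·110 + 0.094500·230) / 0.12518125 = 88.975 / 0.12518125 ≈ 710.77
  x_2 = (0.023625·130 + 0.247750·240 + 0.057000·110 + 0.080125·230) / 0.12518125 = 87.23 / 0.12518125 ≈ 696.83
  x_3 = (0.055500·130 + 0.144875·240 + 0.253125·110 + 0.108750·230) / 0.12518125 = 94.84125 / 0.12518125 ≈ 757.63
  x_4 = (0.057500·130 + 0.059875·240 + 0.059250·110 + 0.248000·230) / 0.12518125 = 85.4025 / 0.12518125 ≈ 682.23

x_2 = 696.83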